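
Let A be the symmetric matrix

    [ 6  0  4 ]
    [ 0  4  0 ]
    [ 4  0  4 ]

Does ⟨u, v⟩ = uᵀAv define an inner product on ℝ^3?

yes

Row-reducing A symmetrically gives the diagonal entries 6, 4, 4/3.
Counting signs: 3 positive.
Hence Q is positive definite.
⟨·,·⟩ is an inner product exactly when A is positive definite.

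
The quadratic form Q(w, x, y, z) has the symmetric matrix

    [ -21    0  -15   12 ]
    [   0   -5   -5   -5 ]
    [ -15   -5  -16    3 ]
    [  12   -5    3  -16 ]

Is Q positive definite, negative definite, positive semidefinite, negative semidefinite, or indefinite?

Applying the same elementary operations to the rows and columns of A produces a congruent diagonal matrix with entries -21, -5, -2/7, -3.
Counting signs: 4 negative.
Hence Q is negative definite.

negative definite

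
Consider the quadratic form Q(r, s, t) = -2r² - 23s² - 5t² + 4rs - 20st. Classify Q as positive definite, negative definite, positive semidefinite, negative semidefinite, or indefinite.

negative definite

The associated matrix is A = [[-2, 2, 0], [2, -23, -10], [0, -10, -5]].
Row-reducing A symmetrically gives the diagonal entries -2, -21, -5/21.
That gives 3 negative pivots.
Hence Q is negative definite.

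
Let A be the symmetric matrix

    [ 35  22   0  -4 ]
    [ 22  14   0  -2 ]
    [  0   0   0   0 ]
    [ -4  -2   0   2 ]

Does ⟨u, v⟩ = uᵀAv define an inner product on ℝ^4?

Symmetric row and column elimination reduces A to a congruent diagonal form with pivots 35, 6/35, 0, 0.
That gives 2 positive, 2 zero pivots.
Hence Q is positive semidefinite.
⟨·,·⟩ is an inner product exactly when A is positive definite.

no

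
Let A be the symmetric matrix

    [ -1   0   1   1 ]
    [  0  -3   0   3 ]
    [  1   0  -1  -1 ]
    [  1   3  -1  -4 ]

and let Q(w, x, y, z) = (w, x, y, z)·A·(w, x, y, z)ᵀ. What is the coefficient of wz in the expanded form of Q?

The coefficient of wz is A[1,4] + A[4,1] = 2·1 = 2.

2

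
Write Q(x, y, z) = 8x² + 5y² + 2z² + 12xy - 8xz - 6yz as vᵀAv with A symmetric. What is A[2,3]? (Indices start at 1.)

-3

The coefficient of y·z in Q is -6. For a symmetric A this equals A[2,3] + A[3,2] = 2·A[2,3].
So A[2,3] = -6/2 = -3.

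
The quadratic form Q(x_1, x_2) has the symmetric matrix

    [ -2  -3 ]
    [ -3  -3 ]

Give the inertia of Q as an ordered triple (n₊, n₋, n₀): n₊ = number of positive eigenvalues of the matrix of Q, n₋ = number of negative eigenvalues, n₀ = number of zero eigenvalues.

(1, 1, 0)

Applying the same elementary operations to the rows and columns of A produces a congruent diagonal matrix with entries -2, 3/2.
So there are 1 positive, 1 negative pivots.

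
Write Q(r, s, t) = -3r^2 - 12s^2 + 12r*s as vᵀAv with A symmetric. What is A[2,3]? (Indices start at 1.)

0

The coefficient of s·t in Q is 0. For a symmetric A this equals A[2,3] + A[3,2] = 2·A[2,3].
So A[2,3] = 0/2 = 0.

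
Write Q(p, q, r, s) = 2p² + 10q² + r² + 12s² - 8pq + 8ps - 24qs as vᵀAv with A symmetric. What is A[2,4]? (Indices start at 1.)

The coefficient of q·s in Q is -24. For a symmetric A this equals A[2,4] + A[4,2] = 2·A[2,4].
So A[2,4] = -24/2 = -12.

-12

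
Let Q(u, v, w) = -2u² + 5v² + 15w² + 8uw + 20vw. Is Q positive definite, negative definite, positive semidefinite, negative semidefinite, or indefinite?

indefinite

The symmetric matrix is A = [[-2, 0, 4], [0, 5, 10], [4, 10, 15]].
An LDLᵀ factorisation of A has diagonal entries -2, 5, 3.
So there are 2 positive, 1 negative pivots.
Hence Q is indefinite.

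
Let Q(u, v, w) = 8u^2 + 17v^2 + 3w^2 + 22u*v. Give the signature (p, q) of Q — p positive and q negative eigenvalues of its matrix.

(3, 0)

Write A = [[8, 11, 0], [11, 17, 0], [0, 0, 3]].
An LDLᵀ factorisation of A has diagonal entries 8, 15/8, 3.
So there are 3 positive pivots.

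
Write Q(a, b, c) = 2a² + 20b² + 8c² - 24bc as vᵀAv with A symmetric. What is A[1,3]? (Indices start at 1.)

0

The coefficient of a·c in Q is 0. For a symmetric A this equals A[1,3] + A[3,1] = 2·A[1,3].
So A[1,3] = 0/2 = 0.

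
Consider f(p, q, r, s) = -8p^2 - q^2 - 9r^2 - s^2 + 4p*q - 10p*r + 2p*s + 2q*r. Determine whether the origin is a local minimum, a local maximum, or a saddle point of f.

The Hessian at the origin is H = [[-16, 4, -10, 2], [4, -2, 2, 0], [-10, 2, -18, 0], [2, 0, 0, -2]].
Applying the same elementary operations to the rows and columns of H produces a congruent diagonal matrix with entries -16, -1, -23/2, -30/23.
So there are 4 negative pivots.
H is negative definite, so the origin is a strict local maximum.

local maximum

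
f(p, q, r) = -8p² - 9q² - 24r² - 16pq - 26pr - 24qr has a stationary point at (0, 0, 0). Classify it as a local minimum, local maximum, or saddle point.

local maximum

The Hessian at the origin is H = [[-16, -16, -26], [-16, -18, -24], [-26, -24, -48]].
Row-reducing H symmetrically gives the diagonal entries -16, -2, -15/4.
So there are 3 negative pivots.
H is negative definite, so the origin is a strict local maximum.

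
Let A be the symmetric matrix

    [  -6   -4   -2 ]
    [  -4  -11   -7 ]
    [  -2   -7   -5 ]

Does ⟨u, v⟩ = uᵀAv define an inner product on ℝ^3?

Leading principal minors: Δ_1 = -6, Δ_2 = 50, Δ_3 = -24.
The signs alternate starting with Δ_1 < 0, so by Sylvester's criterion Q is negative definite.
⟨·,·⟩ is an inner product exactly when A is positive definite.

no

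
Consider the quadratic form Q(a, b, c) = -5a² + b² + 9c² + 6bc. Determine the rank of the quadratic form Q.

2

The associated matrix is A = [[-5, 0, 0], [0, 1, 3], [0, 3, 9]].
Row-reducing A symmetrically gives the diagonal entries -5, 1, 0.
So there are 1 positive, 1 negative, 1 zero pivots.
The rank is the number of nonzero pivots: 2.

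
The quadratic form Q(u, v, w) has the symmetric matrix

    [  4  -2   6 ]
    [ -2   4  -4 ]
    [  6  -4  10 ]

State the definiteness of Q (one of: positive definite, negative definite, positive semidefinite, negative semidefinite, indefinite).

Leading principal minors: Δ_1 = 4, Δ_2 = 12, Δ_3 = 8.
All leading principal minors are positive, so by Sylvester's criterion Q is positive definite.

positive definite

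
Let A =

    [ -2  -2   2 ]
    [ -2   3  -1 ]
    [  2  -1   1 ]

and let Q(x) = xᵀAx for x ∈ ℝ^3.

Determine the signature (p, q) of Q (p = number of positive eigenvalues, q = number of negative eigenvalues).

(2, 1)

Symmetric row and column elimination reduces A to a congruent diagonal form with pivots -2, 5, 6/5.
That gives 2 positive, 1 negative pivots.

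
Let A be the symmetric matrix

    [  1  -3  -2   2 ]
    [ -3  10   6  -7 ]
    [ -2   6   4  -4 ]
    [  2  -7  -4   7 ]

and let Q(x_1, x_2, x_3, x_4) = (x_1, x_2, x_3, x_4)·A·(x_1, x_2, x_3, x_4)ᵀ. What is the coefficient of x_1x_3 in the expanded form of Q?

The coefficient of x_1x_3 is A[1,3] + A[3,1] = 2·(-2) = -4.

-4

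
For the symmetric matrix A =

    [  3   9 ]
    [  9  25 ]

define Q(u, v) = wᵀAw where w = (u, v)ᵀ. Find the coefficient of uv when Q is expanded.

18

The coefficient of uv is A[1,2] + A[2,1] = 2·9 = 18.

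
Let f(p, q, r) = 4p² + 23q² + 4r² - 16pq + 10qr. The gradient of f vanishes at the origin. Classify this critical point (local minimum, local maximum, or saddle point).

local minimum

The Hessian at the origin is H = [[8, -16, 0], [-16, 46, 10], [0, 10, 8]].
An LDLᵀ factorisation of H has diagonal entries 8, 14, 6/7.
Counting signs: 3 positive.
H is positive definite, so the origin is a strict local minimum.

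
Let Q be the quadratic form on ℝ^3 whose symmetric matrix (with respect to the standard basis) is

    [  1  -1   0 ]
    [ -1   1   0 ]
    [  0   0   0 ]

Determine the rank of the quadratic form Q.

1

Applying the same elementary operations to the rows and columns of A produces a congruent diagonal matrix with entries 1, 0, 0.
So there are 1 positive, 2 zero pivots.
The rank is the number of nonzero pivots: 1.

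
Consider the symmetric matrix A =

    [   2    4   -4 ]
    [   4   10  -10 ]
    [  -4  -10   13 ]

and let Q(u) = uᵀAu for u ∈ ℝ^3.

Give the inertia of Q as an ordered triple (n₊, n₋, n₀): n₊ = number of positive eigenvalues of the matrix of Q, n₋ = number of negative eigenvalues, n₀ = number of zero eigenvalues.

(3, 0, 0)

Row-reducing A symmetrically gives the diagonal entries 2, 2, 3.
That gives 3 positive pivots.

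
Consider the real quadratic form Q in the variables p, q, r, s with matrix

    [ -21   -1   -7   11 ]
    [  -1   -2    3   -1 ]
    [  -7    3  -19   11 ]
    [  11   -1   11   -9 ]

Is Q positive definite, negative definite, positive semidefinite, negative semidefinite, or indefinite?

negative definite

Leading principal minors: Δ_1 = -21, Δ_2 = 41, Δ_3 = -450, Δ_4 = 4.
The signs alternate starting with Δ_1 < 0, so by Sylvester's criterion Q is negative definite.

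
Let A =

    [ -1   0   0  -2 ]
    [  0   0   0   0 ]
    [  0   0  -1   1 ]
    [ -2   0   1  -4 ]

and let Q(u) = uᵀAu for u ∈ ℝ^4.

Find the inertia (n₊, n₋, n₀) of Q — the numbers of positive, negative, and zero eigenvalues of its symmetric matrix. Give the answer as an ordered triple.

Congruent diagonalization of A (simultaneous row and column reduction) yields pivots -1, 0, -1, 1.
That gives 1 positive, 2 negative, 1 zero pivots.

(1, 2, 1)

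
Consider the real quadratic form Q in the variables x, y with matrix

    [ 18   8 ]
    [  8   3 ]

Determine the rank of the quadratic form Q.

2

Congruent diagonalization of A (simultaneous row and column reduction) yields pivots 18, -5/9.
Counting signs: 1 positive, 1 negative.
The rank is the number of nonzero pivots: 2.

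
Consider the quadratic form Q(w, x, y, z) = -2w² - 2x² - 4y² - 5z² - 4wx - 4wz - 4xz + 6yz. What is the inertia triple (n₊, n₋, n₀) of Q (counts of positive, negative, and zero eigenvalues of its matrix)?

Write A = [[-2, -2, 0, -2], [-2, -2, 0, -2], [0, 0, -4, 3], [-2, -2, 3, -5]].
Congruent diagonalization of A (simultaneous row and column reduction) yields pivots -2, 0, -4, -3/4.
So there are 3 negative, 1 zero pivots.

(0, 3, 1)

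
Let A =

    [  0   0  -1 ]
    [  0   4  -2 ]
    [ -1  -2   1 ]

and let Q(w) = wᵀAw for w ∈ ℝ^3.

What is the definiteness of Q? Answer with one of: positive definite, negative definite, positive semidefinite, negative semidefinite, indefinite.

A is congruent to a diagonal matrix with 2 positive, 1 negative and 0 zero entries, so Q is indefinite.

indefinite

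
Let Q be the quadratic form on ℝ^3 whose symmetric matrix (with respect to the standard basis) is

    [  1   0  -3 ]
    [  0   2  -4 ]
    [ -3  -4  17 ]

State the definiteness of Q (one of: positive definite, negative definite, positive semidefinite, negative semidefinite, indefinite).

Congruent diagonalization of A (simultaneous row and column reduction) yields pivots 1, 2, 0.
That gives 2 positive, 1 zero pivots.
Hence Q is positive semidefinite.

positive semidefinite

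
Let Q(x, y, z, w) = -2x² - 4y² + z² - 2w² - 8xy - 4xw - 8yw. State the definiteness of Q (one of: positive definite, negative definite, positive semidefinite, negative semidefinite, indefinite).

indefinite

The associated matrix is A = [[-2, -4, 0, -2], [-4, -4, 0, -4], [0, 0, 1, 0], [-2, -4, 0, -2]].
Row-reducing A symmetrically gives the diagonal entries -2, 4, 1, 0.
That gives 2 positive, 1 negative, 1 zero pivots.
Hence Q is indefinite.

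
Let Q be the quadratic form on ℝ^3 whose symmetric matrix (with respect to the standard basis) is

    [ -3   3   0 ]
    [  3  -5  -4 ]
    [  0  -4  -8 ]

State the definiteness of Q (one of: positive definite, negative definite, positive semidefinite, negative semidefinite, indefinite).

negative semidefinite

Applying the same elementary operations to the rows and columns of A produces a congruent diagonal matrix with entries -3, -2, 0.
Counting signs: 2 negative, 1 zero.
Hence Q is negative semidefinite.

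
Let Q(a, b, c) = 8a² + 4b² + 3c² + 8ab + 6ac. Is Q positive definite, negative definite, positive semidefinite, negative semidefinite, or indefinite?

Write A = [[8, 4, 3], [4, 4, 0], [3, 0, 3]].
Row-reducing A symmetrically gives the diagonal entries 8, 2, 3/4.
Counting signs: 3 positive.
Hence Q is positive definite.

positive definite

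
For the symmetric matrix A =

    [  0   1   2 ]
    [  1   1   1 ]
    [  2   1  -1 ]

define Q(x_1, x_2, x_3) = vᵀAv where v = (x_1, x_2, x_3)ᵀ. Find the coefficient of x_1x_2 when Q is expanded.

The coefficient of x_1x_2 is A[1,2] + A[2,1] = 2·1 = 2.

2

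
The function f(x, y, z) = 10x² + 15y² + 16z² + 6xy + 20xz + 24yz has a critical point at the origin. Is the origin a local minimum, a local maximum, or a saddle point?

local minimum

The Hessian at the origin is H = [[20, 6, 20], [6, 30, 24], [20, 24, 32]].
Applying the same elementary operations to the rows and columns of H produces a congruent diagonal matrix with entries 20, 141/5, 24/47.
That gives 3 positive pivots.
H is positive definite, so the origin is a strict local minimum.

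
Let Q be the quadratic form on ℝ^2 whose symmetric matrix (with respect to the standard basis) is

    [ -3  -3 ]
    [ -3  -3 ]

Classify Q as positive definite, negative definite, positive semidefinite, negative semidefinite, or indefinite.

Row-reducing A symmetrically gives the diagonal entries -3, 0.
So there are 1 negative, 1 zero pivots.
Hence Q is negative semidefinite.

negative semidefinite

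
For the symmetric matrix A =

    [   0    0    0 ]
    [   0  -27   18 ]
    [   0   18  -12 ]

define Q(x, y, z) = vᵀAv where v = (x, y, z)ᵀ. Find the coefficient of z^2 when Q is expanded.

-12

The coefficient of z^2 is the diagonal entry A[3,3] = -12.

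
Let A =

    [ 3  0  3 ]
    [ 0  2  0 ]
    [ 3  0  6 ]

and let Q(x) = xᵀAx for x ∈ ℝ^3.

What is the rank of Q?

Row-reducing A symmetrically gives the diagonal entries 3, 2, 3.
So there are 3 positive pivots.
The rank is the number of nonzero pivots: 3.

3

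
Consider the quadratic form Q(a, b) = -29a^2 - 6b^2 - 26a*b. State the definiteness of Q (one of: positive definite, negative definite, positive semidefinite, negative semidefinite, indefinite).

The symmetric matrix of Q is [[-29, -13], [-13, -6]].
For the 2×2 matrix [[-29, -13], [-13, -6]]: det = -29·-6 − (-13)² = 5, trace = -35.
det > 0 so both eigenvalues share the sign of the trace; trace = -35 < 0 ⇒ both negative.

negative definite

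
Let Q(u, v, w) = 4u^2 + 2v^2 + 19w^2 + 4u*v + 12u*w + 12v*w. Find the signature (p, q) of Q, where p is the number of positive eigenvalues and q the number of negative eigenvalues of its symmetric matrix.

The symmetric matrix is A = [[4, 2, 6], [2, 2, 6], [6, 6, 19]].
Applying the same elementary operations to the rows and columns of A produces a congruent diagonal matrix with entries 4, 1, 1.
That gives 3 positive pivots.

(3, 0)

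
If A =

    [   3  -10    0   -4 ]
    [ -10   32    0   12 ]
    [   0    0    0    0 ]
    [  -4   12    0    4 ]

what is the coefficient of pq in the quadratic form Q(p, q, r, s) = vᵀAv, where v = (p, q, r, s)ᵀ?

-20

The coefficient of pq is A[1,2] + A[2,1] = 2·(-10) = -20.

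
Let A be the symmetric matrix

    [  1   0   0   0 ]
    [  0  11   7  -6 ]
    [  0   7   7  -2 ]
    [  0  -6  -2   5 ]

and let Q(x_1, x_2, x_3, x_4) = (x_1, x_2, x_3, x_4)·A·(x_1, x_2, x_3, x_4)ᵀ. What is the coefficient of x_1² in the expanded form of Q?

The coefficient of x_1² is the diagonal entry A[1,1] = 1.

1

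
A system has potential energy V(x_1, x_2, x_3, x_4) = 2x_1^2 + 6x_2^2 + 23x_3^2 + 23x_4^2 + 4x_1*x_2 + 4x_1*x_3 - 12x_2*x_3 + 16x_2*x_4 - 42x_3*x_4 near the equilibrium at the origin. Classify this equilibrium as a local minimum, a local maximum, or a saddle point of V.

The Hessian at the origin is H = [[4, 4, 4, 0], [4, 12, -12, 16], [4, -12, 46, -42], [0, 16, -42, 46]].
Row-reducing H symmetrically gives the diagonal entries 4, 8, 10, 4.
So there are 4 positive pivots.
H is positive definite, so the origin is a strict local minimum.

local minimum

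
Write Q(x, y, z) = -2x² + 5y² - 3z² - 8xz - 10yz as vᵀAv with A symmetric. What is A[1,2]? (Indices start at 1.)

0

The coefficient of x·y in Q is 0. For a symmetric A this equals A[1,2] + A[2,1] = 2·A[1,2].
So A[1,2] = 0/2 = 0.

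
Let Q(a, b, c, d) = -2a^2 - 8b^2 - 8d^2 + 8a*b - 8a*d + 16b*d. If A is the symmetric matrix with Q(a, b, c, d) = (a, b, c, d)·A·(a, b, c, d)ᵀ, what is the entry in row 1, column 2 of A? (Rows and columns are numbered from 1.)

The coefficient of a·b in Q is 8. For a symmetric A this equals A[1,2] + A[2,1] = 2·A[1,2].
So A[1,2] = 8/2 = 4.

4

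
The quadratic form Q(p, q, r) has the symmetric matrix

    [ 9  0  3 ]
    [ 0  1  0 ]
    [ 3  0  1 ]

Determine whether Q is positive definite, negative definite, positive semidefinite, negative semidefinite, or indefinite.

positive semidefinite

Symmetric row and column elimination reduces A to a congruent diagonal form with pivots 9, 1, 0.
So there are 2 positive, 1 zero pivots.
Hence Q is positive semidefinite.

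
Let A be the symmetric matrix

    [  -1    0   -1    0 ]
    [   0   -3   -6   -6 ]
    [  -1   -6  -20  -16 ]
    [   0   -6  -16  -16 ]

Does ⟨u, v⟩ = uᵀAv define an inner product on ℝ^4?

Leading principal minors: Δ_1 = -1, Δ_2 = 3, Δ_3 = -21, Δ_4 = 36.
The signs alternate starting with Δ_1 < 0, so by Sylvester's criterion Q is negative definite.
⟨·,·⟩ is an inner product exactly when A is positive definite.

no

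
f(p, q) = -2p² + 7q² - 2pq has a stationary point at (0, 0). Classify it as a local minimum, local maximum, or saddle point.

The Hessian at the origin is H = [[-4, -2], [-2, 14]].
det H = -4·14 − (-2)² = -60 < 0, so H is indefinite.
Therefore the origin is a saddle point.

saddle point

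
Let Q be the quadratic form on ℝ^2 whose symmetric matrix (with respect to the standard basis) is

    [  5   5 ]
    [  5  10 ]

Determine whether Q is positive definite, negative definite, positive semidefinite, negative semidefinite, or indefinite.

positive definite

For the 2×2 matrix [[5, 5], [5, 10]]: det = 5·10 − (5)² = 25, trace = 15.
det > 0 so both eigenvalues share the sign of the trace; trace = 15 > 0 ⇒ both positive.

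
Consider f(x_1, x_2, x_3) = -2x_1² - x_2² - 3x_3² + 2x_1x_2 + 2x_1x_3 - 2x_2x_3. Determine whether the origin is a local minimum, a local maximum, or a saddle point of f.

local maximum

The Hessian at the origin is H = [[-4, 2, 2], [2, -2, -2], [2, -2, -6]].
An LDLᵀ factorisation of H has diagonal entries -4, -1, -4.
That gives 3 negative pivots.
H is negative definite, so the origin is a strict local maximum.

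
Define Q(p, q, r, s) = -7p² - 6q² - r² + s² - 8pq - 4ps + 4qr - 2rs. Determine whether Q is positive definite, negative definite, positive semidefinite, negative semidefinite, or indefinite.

indefinite

The symmetric matrix is A = [[-7, -4, 0, -2], [-4, -6, 2, 0], [0, 2, -1, -1], [-2, 0, -1, 1]].
Applying the same elementary operations to the rows and columns of A produces a congruent diagonal matrix with entries -7, -26/7, 1/13, 0.
So there are 1 positive, 2 negative, 1 zero pivots.
Hence Q is indefinite.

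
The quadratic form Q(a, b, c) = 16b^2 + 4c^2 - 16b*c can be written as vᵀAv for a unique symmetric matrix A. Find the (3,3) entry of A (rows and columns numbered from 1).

4

The coefficient of c^2 in Q is 4, and that is exactly A[3,3].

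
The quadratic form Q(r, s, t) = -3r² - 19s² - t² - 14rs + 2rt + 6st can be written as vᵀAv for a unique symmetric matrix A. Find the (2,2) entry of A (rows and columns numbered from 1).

-19

The coefficient of s² in Q is -19, and that is exactly A[2,2].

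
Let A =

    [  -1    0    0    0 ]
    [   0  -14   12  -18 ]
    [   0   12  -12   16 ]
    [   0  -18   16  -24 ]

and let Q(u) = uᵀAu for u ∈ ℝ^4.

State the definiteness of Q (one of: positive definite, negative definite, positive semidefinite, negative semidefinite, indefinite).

negative definite

Symmetric row and column elimination reduces A to a congruent diagonal form with pivots -1, -14, -12/7, -2/3.
So there are 4 negative pivots.
Hence Q is negative definite.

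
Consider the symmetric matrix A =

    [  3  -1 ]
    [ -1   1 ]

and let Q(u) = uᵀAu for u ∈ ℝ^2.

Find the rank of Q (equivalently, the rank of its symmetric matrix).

Row-reducing A symmetrically gives the diagonal entries 3, 2/3.
That gives 2 positive pivots.
The rank is the number of nonzero pivots: 2.

2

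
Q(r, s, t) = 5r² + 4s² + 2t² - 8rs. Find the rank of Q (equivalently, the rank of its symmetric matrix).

The symmetric matrix is A = [[5, -4, 0], [-4, 4, 0], [0, 0, 2]].
Congruent diagonalization of A (simultaneous row and column reduction) yields pivots 5, 4/5, 2.
Counting signs: 3 positive.
The rank is the number of nonzero pivots: 3.

3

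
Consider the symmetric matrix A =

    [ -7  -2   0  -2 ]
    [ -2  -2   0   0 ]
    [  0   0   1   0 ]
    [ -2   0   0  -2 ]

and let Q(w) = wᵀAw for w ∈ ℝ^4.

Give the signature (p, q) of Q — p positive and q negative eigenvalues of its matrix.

(1, 3)

An LDLᵀ factorisation of A has diagonal entries -7, -10/7, 1, -6/5.
That gives 1 positive, 3 negative pivots.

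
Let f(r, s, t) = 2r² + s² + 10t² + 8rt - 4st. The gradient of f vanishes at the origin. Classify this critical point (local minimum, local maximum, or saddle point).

saddle point

The Hessian at the origin is H = [[4, 0, 8], [0, 2, -4], [8, -4, 20]].
Symmetric row and column elimination reduces H to a congruent diagonal form with pivots 4, 2, -4.
Counting signs: 2 positive, 1 negative.
H is indefinite, so the origin is a saddle point.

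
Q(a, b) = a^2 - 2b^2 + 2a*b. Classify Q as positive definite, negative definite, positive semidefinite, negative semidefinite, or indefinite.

indefinite

The symmetric matrix of Q is [[1, 1], [1, -2]].
For the 2×2 matrix [[1, 1], [1, -2]]: det = 1·-2 − (1)² = -3, trace = -1.
det < 0 so the eigenvalues have opposite signs; the form is indefinite.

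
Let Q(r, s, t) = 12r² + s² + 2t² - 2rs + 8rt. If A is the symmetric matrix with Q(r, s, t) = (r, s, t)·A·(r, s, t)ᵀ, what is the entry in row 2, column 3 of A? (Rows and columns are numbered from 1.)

The coefficient of s·t in Q is 0. For a symmetric A this equals A[2,3] + A[3,2] = 2·A[2,3].
So A[2,3] = 0/2 = 0.

0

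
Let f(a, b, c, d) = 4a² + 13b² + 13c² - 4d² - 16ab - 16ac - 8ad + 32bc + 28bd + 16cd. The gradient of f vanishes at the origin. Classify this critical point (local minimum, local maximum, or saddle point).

saddle point

The Hessian at the origin is H = [[8, -16, -16, -8], [-16, 26, 32, 28], [-16, 32, 26, 16], [-8, 28, 16, -8]].
Congruent diagonalization of H (simultaneous row and column reduction) yields pivots 8, -6, -6, 8.
That gives 2 positive, 2 negative pivots.
H is indefinite, so the origin is a saddle point.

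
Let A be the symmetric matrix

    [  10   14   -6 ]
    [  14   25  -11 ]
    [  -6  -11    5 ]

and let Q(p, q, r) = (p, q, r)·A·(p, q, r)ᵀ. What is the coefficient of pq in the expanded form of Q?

The coefficient of pq is A[1,2] + A[2,1] = 2·14 = 28.

28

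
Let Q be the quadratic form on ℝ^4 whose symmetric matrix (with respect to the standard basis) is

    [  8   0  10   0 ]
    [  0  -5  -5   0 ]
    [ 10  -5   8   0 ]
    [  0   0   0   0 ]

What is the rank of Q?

3

Symmetric row and column elimination reduces A to a congruent diagonal form with pivots 8, -5, 1/2, 0.
Counting signs: 2 positive, 1 negative, 1 zero.
The rank is the number of nonzero pivots: 3.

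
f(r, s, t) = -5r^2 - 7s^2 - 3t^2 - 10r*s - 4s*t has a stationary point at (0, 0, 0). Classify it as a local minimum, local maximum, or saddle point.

local maximum

The Hessian at the origin is H = [[-10, -10, 0], [-10, -14, -4], [0, -4, -6]].
An LDLᵀ factorisation of H has diagonal entries -10, -4, -2.
Counting signs: 3 negative.
H is negative definite, so the origin is a strict local maximum.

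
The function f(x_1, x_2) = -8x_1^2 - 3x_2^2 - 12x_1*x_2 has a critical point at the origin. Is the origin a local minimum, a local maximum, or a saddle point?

The Hessian at the origin is H = [[-16, -12], [-12, -6]].
det H = -16·-6 − (-12)² = -48 < 0, so H is indefinite.
Therefore the origin is a saddle point.

saddle point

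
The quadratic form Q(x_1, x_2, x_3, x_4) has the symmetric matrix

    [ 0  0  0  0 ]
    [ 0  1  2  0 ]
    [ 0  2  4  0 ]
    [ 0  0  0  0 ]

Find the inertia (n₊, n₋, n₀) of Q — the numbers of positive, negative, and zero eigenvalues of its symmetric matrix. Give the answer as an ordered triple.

(1, 0, 3)

Row-reducing A symmetrically gives the diagonal entries 0, 1, 0, 0.
So there are 1 positive, 3 zero pivots.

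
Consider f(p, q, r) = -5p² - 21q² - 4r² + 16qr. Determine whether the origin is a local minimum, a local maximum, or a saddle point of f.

local maximum

The Hessian at the origin is H = [[-10, 0, 0], [0, -42, 16], [0, 16, -8]].
An LDLᵀ factorisation of H has diagonal entries -10, -42, -40/21.
That gives 3 negative pivots.
H is negative definite, so the origin is a strict local maximum.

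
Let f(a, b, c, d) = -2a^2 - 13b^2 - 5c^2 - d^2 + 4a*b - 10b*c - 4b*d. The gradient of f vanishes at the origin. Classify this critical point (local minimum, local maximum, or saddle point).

local maximum

The Hessian at the origin is H = [[-4, 4, 0, 0], [4, -26, -10, -4], [0, -10, -10, 0], [0, -4, 0, -2]].
Applying the same elementary operations to the rows and columns of H produces a congruent diagonal matrix with entries -4, -22, -60/11, -2/3.
So there are 4 negative pivots.
H is negative definite, so the origin is a strict local maximum.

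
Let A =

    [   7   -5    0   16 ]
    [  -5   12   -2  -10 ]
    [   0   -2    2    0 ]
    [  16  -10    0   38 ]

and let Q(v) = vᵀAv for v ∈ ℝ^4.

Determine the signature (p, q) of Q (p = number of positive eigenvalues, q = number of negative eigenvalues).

Symmetric row and column elimination reduces A to a congruent diagonal form with pivots 7, 59/7, 90/59, 10/9.
So there are 4 positive pivots.

(4, 0)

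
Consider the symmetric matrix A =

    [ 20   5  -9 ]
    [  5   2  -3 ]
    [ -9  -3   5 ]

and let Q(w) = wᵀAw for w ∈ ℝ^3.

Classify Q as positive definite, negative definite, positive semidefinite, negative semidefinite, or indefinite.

Symmetric row and column elimination reduces A to a congruent diagonal form with pivots 20, 3/4, 1/5.
That gives 3 positive pivots.
Hence Q is positive definite.

positive definite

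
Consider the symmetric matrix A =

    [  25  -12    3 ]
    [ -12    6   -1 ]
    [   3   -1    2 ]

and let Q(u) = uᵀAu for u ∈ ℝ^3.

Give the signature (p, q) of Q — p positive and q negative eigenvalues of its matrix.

Applying the same elementary operations to the rows and columns of A produces a congruent diagonal matrix with entries 25, 6/25, 5/6.
That gives 3 positive pivots.

(3, 0)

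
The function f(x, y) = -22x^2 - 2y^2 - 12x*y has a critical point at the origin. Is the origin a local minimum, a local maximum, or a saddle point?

local maximum

The Hessian at the origin is H = [[-44, -12], [-12, -4]].
det H = -44·-4 − (-12)² = 32 > 0 and H[1,1] = -44 < 0, so H is negative definite.
Therefore the origin is a local maximum.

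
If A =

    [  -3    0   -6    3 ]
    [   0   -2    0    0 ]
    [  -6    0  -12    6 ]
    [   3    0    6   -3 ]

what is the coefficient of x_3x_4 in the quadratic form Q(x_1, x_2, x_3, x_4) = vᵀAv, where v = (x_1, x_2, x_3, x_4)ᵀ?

The coefficient of x_3x_4 is A[3,4] + A[4,3] = 2·6 = 12.

12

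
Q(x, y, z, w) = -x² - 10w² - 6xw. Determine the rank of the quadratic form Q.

Write A = [[-1, 0, 0, -3], [0, 0, 0, 0], [0, 0, 0, 0], [-3, 0, 0, -10]].
Row-reducing A symmetrically gives the diagonal entries -1, 0, 0, -1.
So there are 2 negative, 2 zero pivots.
The rank is the number of nonzero pivots: 2.

2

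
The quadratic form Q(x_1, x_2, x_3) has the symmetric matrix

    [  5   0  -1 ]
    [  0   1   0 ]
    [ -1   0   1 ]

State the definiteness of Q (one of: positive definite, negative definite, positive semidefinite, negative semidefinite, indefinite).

Leading principal minors: Δ_1 = 5, Δ_2 = 5, Δ_3 = 4.
All leading principal minors are positive, so by Sylvester's criterion Q is positive definite.

positive definite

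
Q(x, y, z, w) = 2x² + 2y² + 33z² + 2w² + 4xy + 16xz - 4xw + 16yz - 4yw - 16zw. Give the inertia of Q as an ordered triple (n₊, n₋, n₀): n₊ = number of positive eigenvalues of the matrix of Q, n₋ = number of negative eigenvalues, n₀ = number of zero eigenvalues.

The symmetric matrix is A = [[2, 2, 8, -2], [2, 2, 8, -2], [8, 8, 33, -8], [-2, -2, -8, 2]].
Row-reducing A symmetrically gives the diagonal entries 2, 0, 1, 0.
So there are 2 positive, 2 zero pivots.

(2, 0, 2)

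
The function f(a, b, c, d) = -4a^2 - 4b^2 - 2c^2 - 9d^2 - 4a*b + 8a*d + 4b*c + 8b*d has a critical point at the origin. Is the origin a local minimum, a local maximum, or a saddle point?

local maximum

The Hessian at the origin is H = [[-8, -4, 0, 8], [-4, -8, 4, 8], [0, 4, -4, 0], [8, 8, 0, -18]].
Symmetric row and column elimination reduces H to a congruent diagonal form with pivots -8, -6, -4/3, -2.
So there are 4 negative pivots.
H is negative definite, so the origin is a strict local maximum.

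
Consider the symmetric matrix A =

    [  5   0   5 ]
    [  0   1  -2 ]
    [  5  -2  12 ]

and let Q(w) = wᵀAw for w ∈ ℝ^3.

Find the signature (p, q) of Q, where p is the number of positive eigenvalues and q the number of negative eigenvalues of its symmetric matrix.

(3, 0)

An LDLᵀ factorisation of A has diagonal entries 5, 1, 3.
So there are 3 positive pivots.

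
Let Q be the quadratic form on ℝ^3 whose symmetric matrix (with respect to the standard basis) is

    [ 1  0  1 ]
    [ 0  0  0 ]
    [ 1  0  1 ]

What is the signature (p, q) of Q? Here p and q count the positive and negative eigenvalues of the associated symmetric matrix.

(1, 0)

Symmetric row and column elimination reduces A to a congruent diagonal form with pivots 1, 0, 0.
Counting signs: 1 positive, 2 zero.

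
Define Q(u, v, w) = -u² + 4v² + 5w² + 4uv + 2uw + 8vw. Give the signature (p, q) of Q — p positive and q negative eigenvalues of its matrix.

(2, 1)

Write A = [[-1, 2, 1], [2, 4, 4], [1, 4, 5]].
An LDLᵀ factorisation of A has diagonal entries -1, 8, 3/2.
Counting signs: 2 positive, 1 negative.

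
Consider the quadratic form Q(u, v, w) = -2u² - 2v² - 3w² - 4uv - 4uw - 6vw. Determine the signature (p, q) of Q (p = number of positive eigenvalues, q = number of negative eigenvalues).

The symmetric matrix is A = [[-2, -2, -2], [-2, -2, -3], [-2, -3, -3]].
By Sylvester's law of inertia any congruent diagonalization of A has 1 positive, 2 negative and 0 zero entries.

(1, 2)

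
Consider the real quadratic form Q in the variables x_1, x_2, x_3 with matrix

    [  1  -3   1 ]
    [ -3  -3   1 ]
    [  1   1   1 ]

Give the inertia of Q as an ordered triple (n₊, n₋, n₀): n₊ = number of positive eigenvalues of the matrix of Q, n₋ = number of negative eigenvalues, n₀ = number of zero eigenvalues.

Applying the same elementary operations to the rows and columns of A produces a congruent diagonal matrix with entries 1, -12, 4/3.
That gives 2 positive, 1 negative pivots.

(2, 1, 0)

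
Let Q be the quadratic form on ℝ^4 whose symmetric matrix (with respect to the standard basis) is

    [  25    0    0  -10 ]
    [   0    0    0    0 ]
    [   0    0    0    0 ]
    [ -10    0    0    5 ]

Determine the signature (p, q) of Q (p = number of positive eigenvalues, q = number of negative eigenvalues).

Row-reducing A symmetrically gives the diagonal entries 25, 0, 0, 1.
That gives 2 positive, 2 zero pivots.

(2, 0)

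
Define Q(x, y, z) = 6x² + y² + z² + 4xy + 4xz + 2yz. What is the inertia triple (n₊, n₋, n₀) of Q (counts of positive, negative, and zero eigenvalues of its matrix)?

(2, 0, 1)

The symmetric matrix is A = [[6, 2, 2], [2, 1, 1], [2, 1, 1]].
Symmetric row and column elimination reduces A to a congruent diagonal form with pivots 6, 1/3, 0.
That gives 2 positive, 1 zero pivots.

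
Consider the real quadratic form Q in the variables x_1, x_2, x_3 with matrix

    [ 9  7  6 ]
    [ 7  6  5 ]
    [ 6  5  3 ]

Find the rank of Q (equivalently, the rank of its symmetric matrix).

3

Symmetric row and column elimination reduces A to a congruent diagonal form with pivots 9, 5/9, -6/5.
That gives 2 positive, 1 negative pivots.
The rank is the number of nonzero pivots: 3.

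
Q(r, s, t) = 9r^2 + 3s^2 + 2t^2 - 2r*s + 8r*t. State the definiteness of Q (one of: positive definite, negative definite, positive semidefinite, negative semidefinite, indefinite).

The associated matrix is A = [[9, -1, 4], [-1, 3, 0], [4, 0, 2]].
Symmetric row and column elimination reduces A to a congruent diagonal form with pivots 9, 26/9, 2/13.
Counting signs: 3 positive.
Hence Q is positive definite.

positive definite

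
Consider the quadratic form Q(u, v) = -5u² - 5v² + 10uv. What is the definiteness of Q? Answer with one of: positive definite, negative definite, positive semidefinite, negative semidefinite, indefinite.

Write A = [[-5, 5], [5, -5]].
Symmetric row and column elimination reduces A to a congruent diagonal form with pivots -5, 0.
That gives 1 negative, 1 zero pivots.
Hence Q is negative semidefinite.

negative semidefinite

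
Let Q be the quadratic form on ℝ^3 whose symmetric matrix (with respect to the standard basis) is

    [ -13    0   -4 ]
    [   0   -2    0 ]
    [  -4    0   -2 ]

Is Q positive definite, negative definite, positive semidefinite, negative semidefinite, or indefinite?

negative definite

Leading principal minors: Δ_1 = -13, Δ_2 = 26, Δ_3 = -20.
The signs alternate starting with Δ_1 < 0, so by Sylvester's criterion Q is negative definite.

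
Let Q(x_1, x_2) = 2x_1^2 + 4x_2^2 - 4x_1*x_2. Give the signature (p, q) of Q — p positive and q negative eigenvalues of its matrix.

(2, 0)

The associated matrix is A = [[2, -2], [-2, 4]].
Applying the same elementary operations to the rows and columns of A produces a congruent diagonal matrix with entries 2, 2.
So there are 2 positive pivots.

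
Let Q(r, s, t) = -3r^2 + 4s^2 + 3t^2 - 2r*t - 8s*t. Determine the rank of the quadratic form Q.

Write A = [[-3, 0, -1], [0, 4, -4], [-1, -4, 3]].
Symmetric row and column elimination reduces A to a congruent diagonal form with pivots -3, 4, -2/3.
So there are 1 positive, 2 negative pivots.
The rank is the number of nonzero pivots: 3.

3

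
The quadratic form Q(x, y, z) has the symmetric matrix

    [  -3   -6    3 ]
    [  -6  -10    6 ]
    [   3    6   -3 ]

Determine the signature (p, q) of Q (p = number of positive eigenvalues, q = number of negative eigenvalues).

(1, 1)

Row-reducing A symmetrically gives the diagonal entries -3, 2, 0.
So there are 1 positive, 1 negative, 1 zero pivots.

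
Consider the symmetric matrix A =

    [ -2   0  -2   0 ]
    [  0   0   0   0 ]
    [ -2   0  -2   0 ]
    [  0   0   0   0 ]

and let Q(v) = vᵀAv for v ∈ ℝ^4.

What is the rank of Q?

1

Applying the same elementary operations to the rows and columns of A produces a congruent diagonal matrix with entries -2, 0, 0, 0.
That gives 1 negative, 3 zero pivots.
The rank is the number of nonzero pivots: 1.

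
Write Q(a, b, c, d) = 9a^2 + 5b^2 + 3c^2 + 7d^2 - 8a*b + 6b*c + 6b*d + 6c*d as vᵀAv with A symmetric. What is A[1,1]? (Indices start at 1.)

9

The coefficient of a^2 in Q is 9, and that is exactly A[1,1].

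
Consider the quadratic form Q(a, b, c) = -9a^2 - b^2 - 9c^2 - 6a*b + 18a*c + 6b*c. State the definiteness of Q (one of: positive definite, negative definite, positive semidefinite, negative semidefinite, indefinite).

negative semidefinite

The symmetric matrix is A = [[-9, -3, 9], [-3, -1, 3], [9, 3, -9]].
Row-reducing A symmetrically gives the diagonal entries -9, 0, 0.
That gives 1 negative, 2 zero pivots.
Hence Q is negative semidefinite.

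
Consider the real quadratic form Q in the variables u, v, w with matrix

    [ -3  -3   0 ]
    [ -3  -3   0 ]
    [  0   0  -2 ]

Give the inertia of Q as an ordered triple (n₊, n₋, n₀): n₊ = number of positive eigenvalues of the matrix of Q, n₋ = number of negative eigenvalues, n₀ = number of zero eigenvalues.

(0, 2, 1)

Symmetric row and column elimination reduces A to a congruent diagonal form with pivots -3, 0, -2.
That gives 2 negative, 1 zero pivots.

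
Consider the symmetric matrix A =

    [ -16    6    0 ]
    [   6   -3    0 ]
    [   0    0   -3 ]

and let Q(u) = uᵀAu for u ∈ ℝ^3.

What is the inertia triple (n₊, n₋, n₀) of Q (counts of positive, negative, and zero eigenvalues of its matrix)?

(0, 3, 0)

Congruent diagonalization of A (simultaneous row and column reduction) yields pivots -16, -3/4, -3.
Counting signs: 3 negative.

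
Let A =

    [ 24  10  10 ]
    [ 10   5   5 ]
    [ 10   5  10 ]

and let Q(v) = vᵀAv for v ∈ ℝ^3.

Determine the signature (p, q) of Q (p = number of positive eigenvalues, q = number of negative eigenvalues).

Row-reducing A symmetrically gives the diagonal entries 24, 5/6, 5.
So there are 3 positive pivots.

(3, 0)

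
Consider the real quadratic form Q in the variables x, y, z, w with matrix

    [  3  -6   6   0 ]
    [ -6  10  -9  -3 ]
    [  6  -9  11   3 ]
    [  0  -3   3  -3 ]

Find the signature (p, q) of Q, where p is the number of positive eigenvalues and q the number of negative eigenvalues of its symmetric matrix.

Congruent diagonalization of A (simultaneous row and column reduction) yields pivots 3, -2, 7/2, 6/7.
That gives 3 positive, 1 negative pivots.

(3, 1)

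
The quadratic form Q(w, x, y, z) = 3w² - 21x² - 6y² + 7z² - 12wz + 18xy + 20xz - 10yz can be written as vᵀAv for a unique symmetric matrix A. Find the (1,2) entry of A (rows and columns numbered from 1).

0

The coefficient of w·x in Q is 0. For a symmetric A this equals A[1,2] + A[2,1] = 2·A[1,2].
So A[1,2] = 0/2 = 0.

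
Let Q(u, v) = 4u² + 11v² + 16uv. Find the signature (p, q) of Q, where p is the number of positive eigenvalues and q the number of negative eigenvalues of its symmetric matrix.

The associated matrix is A = [[4, 8], [8, 11]].
Congruent diagonalization of A (simultaneous row and column reduction) yields pivots 4, -5.
That gives 1 positive, 1 negative pivots.

(1, 1)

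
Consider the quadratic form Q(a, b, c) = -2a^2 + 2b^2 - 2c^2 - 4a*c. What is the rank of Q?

2

The associated matrix is A = [[-2, 0, -2], [0, 2, 0], [-2, 0, -2]].
Row-reducing A symmetrically gives the diagonal entries -2, 2, 0.
That gives 1 positive, 1 negative, 1 zero pivots.
The rank is the number of nonzero pivots: 2.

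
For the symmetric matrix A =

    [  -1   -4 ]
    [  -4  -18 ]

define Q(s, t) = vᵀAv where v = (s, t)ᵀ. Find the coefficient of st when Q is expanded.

-8

The coefficient of st is A[1,2] + A[2,1] = 2·(-4) = -8.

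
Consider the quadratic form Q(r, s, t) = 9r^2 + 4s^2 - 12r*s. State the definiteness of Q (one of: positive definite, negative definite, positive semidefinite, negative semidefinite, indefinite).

Write A = [[9, -6, 0], [-6, 4, 0], [0, 0, 0]].
Row-reducing A symmetrically gives the diagonal entries 9, 0, 0.
That gives 1 positive, 2 zero pivots.
Hence Q is positive semidefinite.

positive semidefinite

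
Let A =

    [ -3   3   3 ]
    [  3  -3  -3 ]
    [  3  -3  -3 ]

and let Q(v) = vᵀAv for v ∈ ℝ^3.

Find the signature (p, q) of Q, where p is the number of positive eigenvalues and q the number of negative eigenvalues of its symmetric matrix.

(0, 1)

Congruent diagonalization of A (simultaneous row and column reduction) yields pivots -3, 0, 0.
Counting signs: 1 negative, 2 zero.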